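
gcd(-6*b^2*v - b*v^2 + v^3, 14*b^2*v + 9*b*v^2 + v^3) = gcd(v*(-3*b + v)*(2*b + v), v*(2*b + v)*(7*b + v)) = 2*b*v + v^2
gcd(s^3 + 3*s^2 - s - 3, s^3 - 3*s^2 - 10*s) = 1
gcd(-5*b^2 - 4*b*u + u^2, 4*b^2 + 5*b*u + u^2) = b + u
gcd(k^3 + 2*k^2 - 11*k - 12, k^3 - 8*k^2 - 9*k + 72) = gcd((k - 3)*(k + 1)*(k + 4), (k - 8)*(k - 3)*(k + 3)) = k - 3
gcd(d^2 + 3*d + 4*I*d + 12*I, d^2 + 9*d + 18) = d + 3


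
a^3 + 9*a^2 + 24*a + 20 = (a + 2)^2*(a + 5)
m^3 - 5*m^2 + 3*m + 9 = (m - 3)^2*(m + 1)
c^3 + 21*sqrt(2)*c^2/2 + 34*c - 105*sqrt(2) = (c - 3*sqrt(2)/2)*(c + 5*sqrt(2))*(c + 7*sqrt(2))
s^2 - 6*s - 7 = (s - 7)*(s + 1)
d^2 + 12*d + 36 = (d + 6)^2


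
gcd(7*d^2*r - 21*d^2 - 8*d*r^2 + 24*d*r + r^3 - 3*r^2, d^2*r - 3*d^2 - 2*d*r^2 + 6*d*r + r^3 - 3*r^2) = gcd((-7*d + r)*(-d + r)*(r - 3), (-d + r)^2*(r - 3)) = -d*r + 3*d + r^2 - 3*r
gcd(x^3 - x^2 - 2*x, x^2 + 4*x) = x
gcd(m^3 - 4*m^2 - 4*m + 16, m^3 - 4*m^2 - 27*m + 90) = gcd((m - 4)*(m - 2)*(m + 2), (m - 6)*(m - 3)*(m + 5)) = 1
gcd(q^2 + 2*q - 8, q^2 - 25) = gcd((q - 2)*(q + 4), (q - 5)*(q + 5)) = 1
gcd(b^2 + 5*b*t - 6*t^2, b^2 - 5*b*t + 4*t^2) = -b + t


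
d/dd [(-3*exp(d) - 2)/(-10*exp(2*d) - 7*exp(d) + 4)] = (-(3*exp(d) + 2)*(20*exp(d) + 7) + 30*exp(2*d) + 21*exp(d) - 12)*exp(d)/(10*exp(2*d) + 7*exp(d) - 4)^2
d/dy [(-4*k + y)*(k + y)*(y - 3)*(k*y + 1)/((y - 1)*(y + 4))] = ((k + y)*(4*k - y)*(y - 3)*(y - 1)*(k*y + 1) + (k + y)*(4*k - y)*(y - 3)*(y + 4)*(k*y + 1) + (y - 1)*(y + 4)*(-k*(k + y)*(4*k - y)*(y - 3) - (k + y)*(4*k - y)*(k*y + 1) + (k + y)*(y - 3)*(k*y + 1) - (4*k - y)*(y - 3)*(k*y + 1)))/((y - 1)^2*(y + 4)^2)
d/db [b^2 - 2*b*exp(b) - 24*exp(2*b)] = -2*b*exp(b) + 2*b - 48*exp(2*b) - 2*exp(b)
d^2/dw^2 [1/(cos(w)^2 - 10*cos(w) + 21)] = (-8*sin(w)^4 + 36*sin(w)^2 - 495*cos(w) + 15*cos(3*w) + 288)/(2*(cos(w) - 7)^3*(cos(w) - 3)^3)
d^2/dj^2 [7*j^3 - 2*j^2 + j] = 42*j - 4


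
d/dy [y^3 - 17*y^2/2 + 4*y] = 3*y^2 - 17*y + 4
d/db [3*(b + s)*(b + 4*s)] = 6*b + 15*s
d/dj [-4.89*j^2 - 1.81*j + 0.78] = -9.78*j - 1.81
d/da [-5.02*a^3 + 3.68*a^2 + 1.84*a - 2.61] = -15.06*a^2 + 7.36*a + 1.84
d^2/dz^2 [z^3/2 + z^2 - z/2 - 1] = 3*z + 2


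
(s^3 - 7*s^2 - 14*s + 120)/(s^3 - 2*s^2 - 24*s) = (s - 5)/s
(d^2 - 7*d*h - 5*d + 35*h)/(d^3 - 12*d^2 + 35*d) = (d - 7*h)/(d*(d - 7))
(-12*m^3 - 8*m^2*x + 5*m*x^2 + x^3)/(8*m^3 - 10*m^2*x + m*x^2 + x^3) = (6*m^2 + 7*m*x + x^2)/(-4*m^2 + 3*m*x + x^2)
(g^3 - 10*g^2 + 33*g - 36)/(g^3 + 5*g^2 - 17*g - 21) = (g^2 - 7*g + 12)/(g^2 + 8*g + 7)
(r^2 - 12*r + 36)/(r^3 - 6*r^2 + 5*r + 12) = (r^2 - 12*r + 36)/(r^3 - 6*r^2 + 5*r + 12)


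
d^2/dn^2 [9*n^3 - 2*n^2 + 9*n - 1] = 54*n - 4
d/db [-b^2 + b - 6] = 1 - 2*b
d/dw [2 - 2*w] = -2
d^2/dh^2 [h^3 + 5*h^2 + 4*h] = 6*h + 10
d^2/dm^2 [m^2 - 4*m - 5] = 2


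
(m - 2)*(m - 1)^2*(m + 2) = m^4 - 2*m^3 - 3*m^2 + 8*m - 4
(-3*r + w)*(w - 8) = -3*r*w + 24*r + w^2 - 8*w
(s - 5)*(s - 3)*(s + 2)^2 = s^4 - 4*s^3 - 13*s^2 + 28*s + 60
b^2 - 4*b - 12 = (b - 6)*(b + 2)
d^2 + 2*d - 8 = (d - 2)*(d + 4)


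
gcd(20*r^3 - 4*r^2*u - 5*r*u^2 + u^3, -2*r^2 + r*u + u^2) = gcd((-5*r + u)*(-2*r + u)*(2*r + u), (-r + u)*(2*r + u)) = 2*r + u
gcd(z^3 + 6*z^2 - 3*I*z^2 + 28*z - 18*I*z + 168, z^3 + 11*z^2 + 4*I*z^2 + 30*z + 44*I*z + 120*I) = z^2 + z*(6 + 4*I) + 24*I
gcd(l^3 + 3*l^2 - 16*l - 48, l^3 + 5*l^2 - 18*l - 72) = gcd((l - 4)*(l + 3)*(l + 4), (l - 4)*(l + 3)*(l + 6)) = l^2 - l - 12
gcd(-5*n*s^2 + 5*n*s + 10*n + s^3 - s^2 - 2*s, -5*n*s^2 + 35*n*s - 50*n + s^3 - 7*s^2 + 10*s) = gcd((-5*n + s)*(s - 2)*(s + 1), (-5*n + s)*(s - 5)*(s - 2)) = -5*n*s + 10*n + s^2 - 2*s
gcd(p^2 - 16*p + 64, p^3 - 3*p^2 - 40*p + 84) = 1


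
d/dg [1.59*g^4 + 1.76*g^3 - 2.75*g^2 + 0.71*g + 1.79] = 6.36*g^3 + 5.28*g^2 - 5.5*g + 0.71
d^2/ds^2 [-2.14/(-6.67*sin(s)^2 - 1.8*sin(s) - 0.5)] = (-380.824984*sin(s)^4 - 77.07852*sin(s)^3 + 592.851476*sin(s)^2 + 156.08304*sin(s) - 0.406599999999999)/(6.67*sin(s)^2 + 1.8*sin(s) + 0.5)^3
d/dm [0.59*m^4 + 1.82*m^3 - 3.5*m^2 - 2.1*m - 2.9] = 2.36*m^3 + 5.46*m^2 - 7.0*m - 2.1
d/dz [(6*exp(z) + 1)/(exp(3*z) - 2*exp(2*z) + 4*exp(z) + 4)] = (-12*exp(3*z) + 9*exp(2*z) + 4*exp(z) + 20)*exp(z)/(exp(6*z) - 4*exp(5*z) + 12*exp(4*z) - 8*exp(3*z) + 32*exp(z) + 16)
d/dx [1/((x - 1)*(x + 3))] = 2*(-x - 1)/(x^4 + 4*x^3 - 2*x^2 - 12*x + 9)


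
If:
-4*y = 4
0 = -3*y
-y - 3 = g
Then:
No Solution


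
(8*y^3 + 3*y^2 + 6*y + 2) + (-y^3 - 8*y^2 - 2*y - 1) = 7*y^3 - 5*y^2 + 4*y + 1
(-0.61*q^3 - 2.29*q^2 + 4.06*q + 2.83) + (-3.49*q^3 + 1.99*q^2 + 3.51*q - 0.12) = -4.1*q^3 - 0.3*q^2 + 7.57*q + 2.71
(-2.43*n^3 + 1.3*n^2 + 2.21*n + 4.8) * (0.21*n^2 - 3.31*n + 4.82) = -0.5103*n^5 + 8.3163*n^4 - 15.5515*n^3 - 0.0410999999999992*n^2 - 5.2358*n + 23.136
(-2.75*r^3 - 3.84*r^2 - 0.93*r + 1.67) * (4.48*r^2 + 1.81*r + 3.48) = -12.32*r^5 - 22.1807*r^4 - 20.6868*r^3 - 7.5649*r^2 - 0.2137*r + 5.8116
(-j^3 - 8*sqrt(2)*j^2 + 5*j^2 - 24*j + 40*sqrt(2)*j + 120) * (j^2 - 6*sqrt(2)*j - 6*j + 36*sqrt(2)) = -j^5 - 2*sqrt(2)*j^4 + 11*j^4 + 22*sqrt(2)*j^3 + 42*j^3 - 792*j^2 + 84*sqrt(2)*j^2 - 1584*sqrt(2)*j + 2160*j + 4320*sqrt(2)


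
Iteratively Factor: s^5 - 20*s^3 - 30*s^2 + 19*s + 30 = (s - 5)*(s^4 + 5*s^3 + 5*s^2 - 5*s - 6) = (s - 5)*(s + 3)*(s^3 + 2*s^2 - s - 2) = (s - 5)*(s - 1)*(s + 3)*(s^2 + 3*s + 2) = (s - 5)*(s - 1)*(s + 1)*(s + 3)*(s + 2)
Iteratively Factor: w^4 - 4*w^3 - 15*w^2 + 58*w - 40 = (w - 1)*(w^3 - 3*w^2 - 18*w + 40) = (w - 2)*(w - 1)*(w^2 - w - 20) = (w - 5)*(w - 2)*(w - 1)*(w + 4)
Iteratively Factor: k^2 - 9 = (k + 3)*(k - 3)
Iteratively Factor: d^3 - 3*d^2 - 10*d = (d + 2)*(d^2 - 5*d) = d*(d + 2)*(d - 5)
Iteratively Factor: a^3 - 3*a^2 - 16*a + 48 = (a + 4)*(a^2 - 7*a + 12) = (a - 4)*(a + 4)*(a - 3)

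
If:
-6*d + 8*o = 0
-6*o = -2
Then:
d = 4/9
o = 1/3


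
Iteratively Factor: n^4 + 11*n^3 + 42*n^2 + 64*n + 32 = (n + 1)*(n^3 + 10*n^2 + 32*n + 32) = (n + 1)*(n + 4)*(n^2 + 6*n + 8) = (n + 1)*(n + 4)^2*(n + 2)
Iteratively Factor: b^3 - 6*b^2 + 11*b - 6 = (b - 2)*(b^2 - 4*b + 3) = (b - 2)*(b - 1)*(b - 3)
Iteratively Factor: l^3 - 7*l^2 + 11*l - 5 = (l - 1)*(l^2 - 6*l + 5) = (l - 5)*(l - 1)*(l - 1)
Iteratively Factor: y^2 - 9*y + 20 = (y - 5)*(y - 4)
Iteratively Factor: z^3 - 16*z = (z + 4)*(z^2 - 4*z) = (z - 4)*(z + 4)*(z)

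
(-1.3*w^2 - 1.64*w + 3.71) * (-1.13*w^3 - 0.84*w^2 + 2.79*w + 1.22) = 1.469*w^5 + 2.9452*w^4 - 6.4417*w^3 - 9.278*w^2 + 8.3501*w + 4.5262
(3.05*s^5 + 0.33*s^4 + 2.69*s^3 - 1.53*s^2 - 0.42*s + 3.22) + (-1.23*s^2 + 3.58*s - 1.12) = 3.05*s^5 + 0.33*s^4 + 2.69*s^3 - 2.76*s^2 + 3.16*s + 2.1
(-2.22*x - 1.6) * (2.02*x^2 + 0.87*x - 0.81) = -4.4844*x^3 - 5.1634*x^2 + 0.4062*x + 1.296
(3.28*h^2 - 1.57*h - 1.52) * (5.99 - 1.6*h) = -5.248*h^3 + 22.1592*h^2 - 6.9723*h - 9.1048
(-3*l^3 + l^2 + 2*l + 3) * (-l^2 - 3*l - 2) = 3*l^5 + 8*l^4 + l^3 - 11*l^2 - 13*l - 6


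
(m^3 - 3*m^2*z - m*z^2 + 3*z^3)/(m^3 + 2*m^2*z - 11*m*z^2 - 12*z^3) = (m - z)/(m + 4*z)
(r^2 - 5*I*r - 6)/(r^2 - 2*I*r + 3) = (r - 2*I)/(r + I)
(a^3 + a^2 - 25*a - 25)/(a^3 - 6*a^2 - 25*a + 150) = (a + 1)/(a - 6)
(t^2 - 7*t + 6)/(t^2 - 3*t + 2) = (t - 6)/(t - 2)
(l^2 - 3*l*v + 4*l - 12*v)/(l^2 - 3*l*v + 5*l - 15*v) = (l + 4)/(l + 5)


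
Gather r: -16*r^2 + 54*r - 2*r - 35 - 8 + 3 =-16*r^2 + 52*r - 40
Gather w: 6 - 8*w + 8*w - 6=0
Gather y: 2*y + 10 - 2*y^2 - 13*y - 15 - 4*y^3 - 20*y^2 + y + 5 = -4*y^3 - 22*y^2 - 10*y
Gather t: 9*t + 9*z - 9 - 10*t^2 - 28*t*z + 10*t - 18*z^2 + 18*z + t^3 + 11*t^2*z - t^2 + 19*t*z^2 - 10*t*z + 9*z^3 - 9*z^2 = t^3 + t^2*(11*z - 11) + t*(19*z^2 - 38*z + 19) + 9*z^3 - 27*z^2 + 27*z - 9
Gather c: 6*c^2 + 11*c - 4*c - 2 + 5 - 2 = 6*c^2 + 7*c + 1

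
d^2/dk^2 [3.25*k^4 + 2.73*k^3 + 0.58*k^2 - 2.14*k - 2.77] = 39.0*k^2 + 16.38*k + 1.16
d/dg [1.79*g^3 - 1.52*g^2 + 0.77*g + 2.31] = 5.37*g^2 - 3.04*g + 0.77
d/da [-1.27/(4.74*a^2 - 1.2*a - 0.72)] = (12.0396*a - 1.524)/(-4.74*a^2 + 1.2*a + 0.72)^2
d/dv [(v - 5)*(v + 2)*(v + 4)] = 3*v^2 + 2*v - 22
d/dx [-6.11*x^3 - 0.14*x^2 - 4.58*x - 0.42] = -18.33*x^2 - 0.28*x - 4.58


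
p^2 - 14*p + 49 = (p - 7)^2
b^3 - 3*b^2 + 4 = (b - 2)^2*(b + 1)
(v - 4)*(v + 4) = v^2 - 16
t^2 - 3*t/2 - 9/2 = (t - 3)*(t + 3/2)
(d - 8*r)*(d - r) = d^2 - 9*d*r + 8*r^2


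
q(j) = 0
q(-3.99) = 0.00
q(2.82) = 0.00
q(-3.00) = 0.00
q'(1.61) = 0.00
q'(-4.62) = 0.00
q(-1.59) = 0.00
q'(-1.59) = 0.00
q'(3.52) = 0.00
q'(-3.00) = 0.00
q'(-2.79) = 0.00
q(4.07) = 0.00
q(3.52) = 0.00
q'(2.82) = 0.00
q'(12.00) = 0.00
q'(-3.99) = 0.00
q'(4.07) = 0.00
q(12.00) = 0.00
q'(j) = 0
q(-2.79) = 0.00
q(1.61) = 0.00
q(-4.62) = 0.00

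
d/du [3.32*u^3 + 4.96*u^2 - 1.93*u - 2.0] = 9.96*u^2 + 9.92*u - 1.93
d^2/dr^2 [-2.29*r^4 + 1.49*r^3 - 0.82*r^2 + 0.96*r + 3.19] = -27.48*r^2 + 8.94*r - 1.64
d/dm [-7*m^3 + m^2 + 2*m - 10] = -21*m^2 + 2*m + 2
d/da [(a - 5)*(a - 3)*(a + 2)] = 3*a^2 - 12*a - 1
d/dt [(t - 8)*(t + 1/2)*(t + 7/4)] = 3*t^2 - 23*t/2 - 137/8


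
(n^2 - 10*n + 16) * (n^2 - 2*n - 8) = n^4 - 12*n^3 + 28*n^2 + 48*n - 128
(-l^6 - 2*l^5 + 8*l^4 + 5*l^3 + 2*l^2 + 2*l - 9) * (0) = 0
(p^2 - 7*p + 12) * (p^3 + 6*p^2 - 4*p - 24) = p^5 - p^4 - 34*p^3 + 76*p^2 + 120*p - 288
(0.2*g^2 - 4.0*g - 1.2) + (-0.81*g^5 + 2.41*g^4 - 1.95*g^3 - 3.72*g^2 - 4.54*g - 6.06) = -0.81*g^5 + 2.41*g^4 - 1.95*g^3 - 3.52*g^2 - 8.54*g - 7.26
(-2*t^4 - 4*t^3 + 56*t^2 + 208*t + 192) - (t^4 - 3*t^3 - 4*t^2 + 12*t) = -3*t^4 - t^3 + 60*t^2 + 196*t + 192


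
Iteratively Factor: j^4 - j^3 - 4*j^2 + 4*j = (j + 2)*(j^3 - 3*j^2 + 2*j) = j*(j + 2)*(j^2 - 3*j + 2) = j*(j - 2)*(j + 2)*(j - 1)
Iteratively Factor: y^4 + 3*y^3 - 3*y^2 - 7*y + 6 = (y + 2)*(y^3 + y^2 - 5*y + 3) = (y - 1)*(y + 2)*(y^2 + 2*y - 3) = (y - 1)^2*(y + 2)*(y + 3)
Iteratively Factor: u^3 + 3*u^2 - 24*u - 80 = (u - 5)*(u^2 + 8*u + 16) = (u - 5)*(u + 4)*(u + 4)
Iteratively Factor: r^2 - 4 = (r - 2)*(r + 2)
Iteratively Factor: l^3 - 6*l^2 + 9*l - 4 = (l - 1)*(l^2 - 5*l + 4) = (l - 1)^2*(l - 4)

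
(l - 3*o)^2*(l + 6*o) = l^3 - 27*l*o^2 + 54*o^3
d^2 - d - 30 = (d - 6)*(d + 5)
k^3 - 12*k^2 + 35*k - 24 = (k - 8)*(k - 3)*(k - 1)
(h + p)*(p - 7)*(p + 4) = h*p^2 - 3*h*p - 28*h + p^3 - 3*p^2 - 28*p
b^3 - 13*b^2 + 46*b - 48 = (b - 8)*(b - 3)*(b - 2)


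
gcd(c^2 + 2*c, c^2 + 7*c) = c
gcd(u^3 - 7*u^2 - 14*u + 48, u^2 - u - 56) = u - 8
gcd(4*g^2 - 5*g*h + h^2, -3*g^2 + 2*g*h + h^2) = g - h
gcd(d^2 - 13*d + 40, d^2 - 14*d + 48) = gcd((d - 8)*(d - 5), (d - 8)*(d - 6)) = d - 8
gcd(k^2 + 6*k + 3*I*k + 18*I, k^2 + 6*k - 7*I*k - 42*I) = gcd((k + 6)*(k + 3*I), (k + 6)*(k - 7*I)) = k + 6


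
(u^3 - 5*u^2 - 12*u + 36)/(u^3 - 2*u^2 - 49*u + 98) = (u^2 - 3*u - 18)/(u^2 - 49)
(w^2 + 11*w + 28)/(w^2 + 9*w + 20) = (w + 7)/(w + 5)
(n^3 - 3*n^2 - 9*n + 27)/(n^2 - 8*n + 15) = (n^2 - 9)/(n - 5)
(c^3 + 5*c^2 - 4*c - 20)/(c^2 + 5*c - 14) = (c^2 + 7*c + 10)/(c + 7)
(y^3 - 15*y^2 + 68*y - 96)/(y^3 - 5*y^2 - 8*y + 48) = (y^2 - 11*y + 24)/(y^2 - y - 12)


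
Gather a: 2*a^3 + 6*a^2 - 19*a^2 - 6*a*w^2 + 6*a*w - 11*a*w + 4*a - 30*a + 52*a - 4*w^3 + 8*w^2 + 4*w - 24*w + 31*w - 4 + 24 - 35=2*a^3 - 13*a^2 + a*(-6*w^2 - 5*w + 26) - 4*w^3 + 8*w^2 + 11*w - 15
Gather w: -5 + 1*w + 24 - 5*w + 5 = 24 - 4*w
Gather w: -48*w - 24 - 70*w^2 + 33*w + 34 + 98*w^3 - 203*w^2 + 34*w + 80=98*w^3 - 273*w^2 + 19*w + 90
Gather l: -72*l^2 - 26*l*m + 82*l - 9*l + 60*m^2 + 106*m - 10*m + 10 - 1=-72*l^2 + l*(73 - 26*m) + 60*m^2 + 96*m + 9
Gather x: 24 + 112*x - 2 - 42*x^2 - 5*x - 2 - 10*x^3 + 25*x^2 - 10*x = -10*x^3 - 17*x^2 + 97*x + 20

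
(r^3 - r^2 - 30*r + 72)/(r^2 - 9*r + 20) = (r^2 + 3*r - 18)/(r - 5)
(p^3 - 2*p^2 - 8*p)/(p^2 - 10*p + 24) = p*(p + 2)/(p - 6)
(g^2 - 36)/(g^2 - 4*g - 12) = (g + 6)/(g + 2)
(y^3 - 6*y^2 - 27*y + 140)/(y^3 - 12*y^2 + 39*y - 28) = (y + 5)/(y - 1)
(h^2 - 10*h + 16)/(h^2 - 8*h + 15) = (h^2 - 10*h + 16)/(h^2 - 8*h + 15)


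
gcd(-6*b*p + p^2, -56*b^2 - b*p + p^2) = 1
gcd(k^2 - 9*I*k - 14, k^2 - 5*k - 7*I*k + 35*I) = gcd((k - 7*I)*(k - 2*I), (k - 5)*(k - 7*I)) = k - 7*I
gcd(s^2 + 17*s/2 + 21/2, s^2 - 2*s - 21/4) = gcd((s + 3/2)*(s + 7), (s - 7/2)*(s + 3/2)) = s + 3/2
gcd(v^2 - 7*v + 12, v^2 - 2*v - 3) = v - 3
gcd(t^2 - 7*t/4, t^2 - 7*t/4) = t^2 - 7*t/4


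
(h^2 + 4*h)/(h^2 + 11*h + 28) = h/(h + 7)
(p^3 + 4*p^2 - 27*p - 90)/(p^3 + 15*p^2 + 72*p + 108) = (p - 5)/(p + 6)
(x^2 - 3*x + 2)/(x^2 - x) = (x - 2)/x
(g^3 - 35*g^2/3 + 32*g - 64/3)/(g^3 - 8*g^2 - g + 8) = (g - 8/3)/(g + 1)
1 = 1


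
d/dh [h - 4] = 1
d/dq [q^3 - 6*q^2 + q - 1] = 3*q^2 - 12*q + 1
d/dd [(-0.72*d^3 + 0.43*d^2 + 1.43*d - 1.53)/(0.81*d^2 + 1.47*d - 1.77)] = (-0.5832*d^4 - 2.1168*d^3 + 3.297*d^2 + 0.9564*d - 0.282)/(0.6561*d^4 + 2.3814*d^3 - 0.706500000000001*d^2 - 5.2038*d + 3.1329)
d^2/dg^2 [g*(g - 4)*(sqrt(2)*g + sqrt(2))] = 6*sqrt(2)*(g - 1)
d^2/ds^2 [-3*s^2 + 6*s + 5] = -6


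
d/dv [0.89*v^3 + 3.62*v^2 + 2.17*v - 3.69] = 2.67*v^2 + 7.24*v + 2.17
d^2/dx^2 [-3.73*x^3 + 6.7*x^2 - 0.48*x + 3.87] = 13.4 - 22.38*x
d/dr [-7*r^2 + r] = 1 - 14*r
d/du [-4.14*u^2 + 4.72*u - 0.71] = 4.72 - 8.28*u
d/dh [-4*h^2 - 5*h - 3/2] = -8*h - 5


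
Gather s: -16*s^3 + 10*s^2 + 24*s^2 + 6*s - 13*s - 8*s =-16*s^3 + 34*s^2 - 15*s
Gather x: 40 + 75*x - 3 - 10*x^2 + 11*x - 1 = -10*x^2 + 86*x + 36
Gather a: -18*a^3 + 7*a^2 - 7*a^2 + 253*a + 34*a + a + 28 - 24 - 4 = -18*a^3 + 288*a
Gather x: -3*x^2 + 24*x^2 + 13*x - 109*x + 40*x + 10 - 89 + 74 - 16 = 21*x^2 - 56*x - 21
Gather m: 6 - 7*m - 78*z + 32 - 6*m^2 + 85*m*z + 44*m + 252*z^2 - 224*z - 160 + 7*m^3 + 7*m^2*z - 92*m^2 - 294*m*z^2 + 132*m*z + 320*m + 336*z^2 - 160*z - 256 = 7*m^3 + m^2*(7*z - 98) + m*(-294*z^2 + 217*z + 357) + 588*z^2 - 462*z - 378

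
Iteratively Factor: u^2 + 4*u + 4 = (u + 2)*(u + 2)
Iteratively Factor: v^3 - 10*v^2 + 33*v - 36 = (v - 4)*(v^2 - 6*v + 9) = (v - 4)*(v - 3)*(v - 3)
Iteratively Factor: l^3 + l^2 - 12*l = (l + 4)*(l^2 - 3*l) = (l - 3)*(l + 4)*(l)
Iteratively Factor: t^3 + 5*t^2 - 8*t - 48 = (t + 4)*(t^2 + t - 12) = (t - 3)*(t + 4)*(t + 4)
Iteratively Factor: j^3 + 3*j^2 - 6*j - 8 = (j - 2)*(j^2 + 5*j + 4) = (j - 2)*(j + 4)*(j + 1)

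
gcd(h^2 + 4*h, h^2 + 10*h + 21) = 1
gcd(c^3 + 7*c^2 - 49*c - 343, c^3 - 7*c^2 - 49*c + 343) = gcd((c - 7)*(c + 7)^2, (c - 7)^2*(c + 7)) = c^2 - 49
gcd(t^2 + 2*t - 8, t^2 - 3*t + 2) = t - 2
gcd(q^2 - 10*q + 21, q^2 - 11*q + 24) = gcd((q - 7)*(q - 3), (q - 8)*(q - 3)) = q - 3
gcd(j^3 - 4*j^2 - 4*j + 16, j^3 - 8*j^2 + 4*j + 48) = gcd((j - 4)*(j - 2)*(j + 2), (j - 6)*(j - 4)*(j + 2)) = j^2 - 2*j - 8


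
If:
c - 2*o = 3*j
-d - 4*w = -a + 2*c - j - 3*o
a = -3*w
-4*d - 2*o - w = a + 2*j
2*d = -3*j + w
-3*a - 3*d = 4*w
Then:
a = 0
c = 0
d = 0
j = 0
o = 0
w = 0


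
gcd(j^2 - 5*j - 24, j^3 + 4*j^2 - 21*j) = 1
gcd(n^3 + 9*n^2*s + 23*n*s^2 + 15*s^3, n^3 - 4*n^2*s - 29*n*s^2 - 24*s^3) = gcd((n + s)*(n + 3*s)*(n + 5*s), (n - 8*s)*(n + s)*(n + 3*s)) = n^2 + 4*n*s + 3*s^2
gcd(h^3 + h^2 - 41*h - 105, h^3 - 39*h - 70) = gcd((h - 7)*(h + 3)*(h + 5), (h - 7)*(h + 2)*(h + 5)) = h^2 - 2*h - 35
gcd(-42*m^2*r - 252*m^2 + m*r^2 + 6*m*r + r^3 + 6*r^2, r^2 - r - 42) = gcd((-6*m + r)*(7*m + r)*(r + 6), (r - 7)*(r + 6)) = r + 6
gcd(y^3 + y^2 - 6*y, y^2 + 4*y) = y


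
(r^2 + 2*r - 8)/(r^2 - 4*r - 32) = (r - 2)/(r - 8)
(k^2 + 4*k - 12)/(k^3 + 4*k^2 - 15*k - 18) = (k - 2)/(k^2 - 2*k - 3)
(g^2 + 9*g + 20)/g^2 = 1 + 9/g + 20/g^2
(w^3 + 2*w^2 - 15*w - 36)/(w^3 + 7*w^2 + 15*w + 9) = (w - 4)/(w + 1)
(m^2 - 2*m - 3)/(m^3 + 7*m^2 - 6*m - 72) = (m + 1)/(m^2 + 10*m + 24)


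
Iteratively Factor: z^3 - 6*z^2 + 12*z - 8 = (z - 2)*(z^2 - 4*z + 4) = (z - 2)^2*(z - 2)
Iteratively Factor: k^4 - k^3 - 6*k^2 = (k - 3)*(k^3 + 2*k^2) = k*(k - 3)*(k^2 + 2*k) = k^2*(k - 3)*(k + 2)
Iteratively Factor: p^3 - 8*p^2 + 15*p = (p - 5)*(p^2 - 3*p) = p*(p - 5)*(p - 3)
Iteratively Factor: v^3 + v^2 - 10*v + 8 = (v - 2)*(v^2 + 3*v - 4) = (v - 2)*(v - 1)*(v + 4)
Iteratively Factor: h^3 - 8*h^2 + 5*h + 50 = (h - 5)*(h^2 - 3*h - 10) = (h - 5)*(h + 2)*(h - 5)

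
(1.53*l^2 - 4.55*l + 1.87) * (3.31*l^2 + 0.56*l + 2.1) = 5.0643*l^4 - 14.2037*l^3 + 6.8547*l^2 - 8.5078*l + 3.927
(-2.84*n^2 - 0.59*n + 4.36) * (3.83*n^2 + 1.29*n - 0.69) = -10.8772*n^4 - 5.9233*n^3 + 17.8973*n^2 + 6.0315*n - 3.0084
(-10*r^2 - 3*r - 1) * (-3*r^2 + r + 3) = 30*r^4 - r^3 - 30*r^2 - 10*r - 3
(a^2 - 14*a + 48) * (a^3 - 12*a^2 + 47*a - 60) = a^5 - 26*a^4 + 263*a^3 - 1294*a^2 + 3096*a - 2880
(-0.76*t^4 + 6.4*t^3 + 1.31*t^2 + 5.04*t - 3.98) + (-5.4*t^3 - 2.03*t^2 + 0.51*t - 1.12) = -0.76*t^4 + 1.0*t^3 - 0.72*t^2 + 5.55*t - 5.1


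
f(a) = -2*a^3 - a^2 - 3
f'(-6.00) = -204.00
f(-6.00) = 393.00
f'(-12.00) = -840.00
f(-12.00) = 3309.00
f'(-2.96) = -46.65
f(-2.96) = 40.11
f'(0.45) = -2.12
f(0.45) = -3.38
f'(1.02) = -8.28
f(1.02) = -6.16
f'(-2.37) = -28.96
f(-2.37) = 18.01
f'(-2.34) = -28.17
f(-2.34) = 17.15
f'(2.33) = -37.23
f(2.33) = -33.73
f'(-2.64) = -36.54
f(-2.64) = 26.83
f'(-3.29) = -58.36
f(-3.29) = 57.40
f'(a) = -6*a^2 - 2*a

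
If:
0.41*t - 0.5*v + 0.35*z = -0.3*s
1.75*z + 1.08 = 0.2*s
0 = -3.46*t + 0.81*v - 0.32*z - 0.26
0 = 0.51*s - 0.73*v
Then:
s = 4.18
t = 0.62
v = 2.92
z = -0.14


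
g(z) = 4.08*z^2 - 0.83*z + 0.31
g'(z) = 8.16*z - 0.83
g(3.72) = 53.68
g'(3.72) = 29.53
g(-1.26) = 7.83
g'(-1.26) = -11.11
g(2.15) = 17.39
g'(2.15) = 16.71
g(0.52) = 0.98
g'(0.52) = 3.41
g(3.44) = 45.74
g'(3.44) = 27.24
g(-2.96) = 38.51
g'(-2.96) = -24.98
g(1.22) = 5.37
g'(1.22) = 9.13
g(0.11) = 0.27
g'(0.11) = 0.07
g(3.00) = 34.54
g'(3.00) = 23.65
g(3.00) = 34.54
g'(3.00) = 23.65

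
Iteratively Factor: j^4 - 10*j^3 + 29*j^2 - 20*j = (j)*(j^3 - 10*j^2 + 29*j - 20) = j*(j - 5)*(j^2 - 5*j + 4) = j*(j - 5)*(j - 4)*(j - 1)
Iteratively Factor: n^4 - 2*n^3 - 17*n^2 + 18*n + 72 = (n + 2)*(n^3 - 4*n^2 - 9*n + 36) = (n - 3)*(n + 2)*(n^2 - n - 12) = (n - 4)*(n - 3)*(n + 2)*(n + 3)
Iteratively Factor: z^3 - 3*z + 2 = (z - 1)*(z^2 + z - 2) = (z - 1)^2*(z + 2)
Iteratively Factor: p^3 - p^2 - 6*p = (p)*(p^2 - p - 6) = p*(p + 2)*(p - 3)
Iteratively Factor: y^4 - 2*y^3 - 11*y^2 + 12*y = (y - 4)*(y^3 + 2*y^2 - 3*y) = (y - 4)*(y - 1)*(y^2 + 3*y) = y*(y - 4)*(y - 1)*(y + 3)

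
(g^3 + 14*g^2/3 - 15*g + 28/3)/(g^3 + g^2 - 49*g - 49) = (3*g^2 - 7*g + 4)/(3*(g^2 - 6*g - 7))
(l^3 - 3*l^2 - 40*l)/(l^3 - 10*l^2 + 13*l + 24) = l*(l + 5)/(l^2 - 2*l - 3)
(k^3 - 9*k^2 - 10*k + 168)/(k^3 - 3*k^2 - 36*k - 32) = (k^2 - 13*k + 42)/(k^2 - 7*k - 8)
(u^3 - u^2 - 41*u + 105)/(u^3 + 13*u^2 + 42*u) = (u^2 - 8*u + 15)/(u*(u + 6))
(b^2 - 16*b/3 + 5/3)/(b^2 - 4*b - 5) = (b - 1/3)/(b + 1)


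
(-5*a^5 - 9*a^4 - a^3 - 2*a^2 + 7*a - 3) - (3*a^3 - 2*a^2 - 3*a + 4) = -5*a^5 - 9*a^4 - 4*a^3 + 10*a - 7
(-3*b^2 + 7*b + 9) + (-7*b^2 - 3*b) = -10*b^2 + 4*b + 9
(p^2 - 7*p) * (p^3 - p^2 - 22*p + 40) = p^5 - 8*p^4 - 15*p^3 + 194*p^2 - 280*p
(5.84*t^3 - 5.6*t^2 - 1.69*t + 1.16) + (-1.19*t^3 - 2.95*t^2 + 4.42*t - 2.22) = 4.65*t^3 - 8.55*t^2 + 2.73*t - 1.06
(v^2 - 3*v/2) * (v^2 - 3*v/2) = v^4 - 3*v^3 + 9*v^2/4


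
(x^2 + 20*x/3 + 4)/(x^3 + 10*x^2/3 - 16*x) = (3*x + 2)/(x*(3*x - 8))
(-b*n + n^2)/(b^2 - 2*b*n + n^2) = -n/(b - n)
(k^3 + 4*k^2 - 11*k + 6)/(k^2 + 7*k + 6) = (k^2 - 2*k + 1)/(k + 1)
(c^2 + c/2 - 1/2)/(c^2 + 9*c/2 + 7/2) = (2*c - 1)/(2*c + 7)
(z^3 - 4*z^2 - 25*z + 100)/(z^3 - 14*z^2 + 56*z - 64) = (z^2 - 25)/(z^2 - 10*z + 16)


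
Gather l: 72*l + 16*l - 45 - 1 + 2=88*l - 44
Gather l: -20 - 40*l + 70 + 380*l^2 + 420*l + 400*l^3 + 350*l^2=400*l^3 + 730*l^2 + 380*l + 50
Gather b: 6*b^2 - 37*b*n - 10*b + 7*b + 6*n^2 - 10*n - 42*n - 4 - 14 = 6*b^2 + b*(-37*n - 3) + 6*n^2 - 52*n - 18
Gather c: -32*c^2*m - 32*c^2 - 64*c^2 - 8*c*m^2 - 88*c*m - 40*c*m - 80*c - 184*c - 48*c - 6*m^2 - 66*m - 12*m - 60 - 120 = c^2*(-32*m - 96) + c*(-8*m^2 - 128*m - 312) - 6*m^2 - 78*m - 180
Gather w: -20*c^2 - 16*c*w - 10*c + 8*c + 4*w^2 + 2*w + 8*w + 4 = -20*c^2 - 2*c + 4*w^2 + w*(10 - 16*c) + 4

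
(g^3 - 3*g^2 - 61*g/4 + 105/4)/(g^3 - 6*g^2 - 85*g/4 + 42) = (g - 5)/(g - 8)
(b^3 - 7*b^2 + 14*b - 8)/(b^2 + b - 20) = (b^2 - 3*b + 2)/(b + 5)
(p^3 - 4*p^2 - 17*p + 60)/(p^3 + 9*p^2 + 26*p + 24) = (p^2 - 8*p + 15)/(p^2 + 5*p + 6)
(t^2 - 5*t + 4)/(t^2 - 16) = (t - 1)/(t + 4)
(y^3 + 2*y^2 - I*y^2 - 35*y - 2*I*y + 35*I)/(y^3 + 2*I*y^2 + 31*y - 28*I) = (y^2 + 2*y - 35)/(y^2 + 3*I*y + 28)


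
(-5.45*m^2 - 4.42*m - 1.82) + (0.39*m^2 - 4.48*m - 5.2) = -5.06*m^2 - 8.9*m - 7.02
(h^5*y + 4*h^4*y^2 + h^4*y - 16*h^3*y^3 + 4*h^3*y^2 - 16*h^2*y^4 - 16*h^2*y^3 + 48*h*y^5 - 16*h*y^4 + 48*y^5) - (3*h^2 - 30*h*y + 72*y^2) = h^5*y + 4*h^4*y^2 + h^4*y - 16*h^3*y^3 + 4*h^3*y^2 - 16*h^2*y^4 - 16*h^2*y^3 - 3*h^2 + 48*h*y^5 - 16*h*y^4 + 30*h*y + 48*y^5 - 72*y^2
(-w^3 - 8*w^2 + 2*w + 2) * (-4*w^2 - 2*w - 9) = 4*w^5 + 34*w^4 + 17*w^3 + 60*w^2 - 22*w - 18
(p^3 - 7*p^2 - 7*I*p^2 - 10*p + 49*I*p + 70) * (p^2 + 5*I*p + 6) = p^5 - 7*p^4 - 2*I*p^4 + 31*p^3 + 14*I*p^3 - 217*p^2 - 92*I*p^2 - 60*p + 644*I*p + 420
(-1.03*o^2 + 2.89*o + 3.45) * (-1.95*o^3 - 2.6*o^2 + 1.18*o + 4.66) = 2.0085*o^5 - 2.9575*o^4 - 15.4569*o^3 - 10.3596*o^2 + 17.5384*o + 16.077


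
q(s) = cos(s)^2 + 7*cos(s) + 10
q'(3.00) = -0.71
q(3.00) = 4.05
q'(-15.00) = 3.56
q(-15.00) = 5.26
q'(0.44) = -3.75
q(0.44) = 17.15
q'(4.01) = 4.36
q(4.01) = 5.90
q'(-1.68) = 6.74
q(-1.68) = 9.25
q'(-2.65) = 2.47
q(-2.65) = 4.61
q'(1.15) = -7.14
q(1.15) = 13.03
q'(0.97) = -6.71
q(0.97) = 14.28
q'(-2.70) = 2.22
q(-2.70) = 4.49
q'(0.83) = -6.16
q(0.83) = 15.18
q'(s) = -2*sin(s)*cos(s) - 7*sin(s)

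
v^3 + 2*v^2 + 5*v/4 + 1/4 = (v + 1/2)^2*(v + 1)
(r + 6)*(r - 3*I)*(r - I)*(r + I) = r^4 + 6*r^3 - 3*I*r^3 + r^2 - 18*I*r^2 + 6*r - 3*I*r - 18*I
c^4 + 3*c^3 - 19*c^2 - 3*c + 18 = (c - 3)*(c - 1)*(c + 1)*(c + 6)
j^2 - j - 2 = (j - 2)*(j + 1)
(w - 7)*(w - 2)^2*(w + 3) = w^4 - 8*w^3 - w^2 + 68*w - 84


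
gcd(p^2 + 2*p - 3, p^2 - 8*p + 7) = p - 1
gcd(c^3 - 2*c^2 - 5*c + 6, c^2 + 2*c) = c + 2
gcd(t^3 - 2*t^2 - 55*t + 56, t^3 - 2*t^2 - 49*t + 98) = t + 7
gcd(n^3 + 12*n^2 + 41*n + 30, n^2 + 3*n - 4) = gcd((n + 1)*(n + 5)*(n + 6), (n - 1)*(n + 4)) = 1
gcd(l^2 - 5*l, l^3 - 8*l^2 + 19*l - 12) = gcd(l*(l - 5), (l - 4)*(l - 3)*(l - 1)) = 1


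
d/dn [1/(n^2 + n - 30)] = (-2*n - 1)/(n^2 + n - 30)^2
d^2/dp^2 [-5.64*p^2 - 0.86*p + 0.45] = -11.2800000000000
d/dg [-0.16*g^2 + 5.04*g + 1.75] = 5.04 - 0.32*g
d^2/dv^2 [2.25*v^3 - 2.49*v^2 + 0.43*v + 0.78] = 13.5*v - 4.98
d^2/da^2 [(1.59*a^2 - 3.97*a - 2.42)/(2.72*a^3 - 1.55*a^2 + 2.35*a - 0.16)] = (23.526912*a^6 - 176.229888*a^5 - 175.404096*a^4 + 216.190852*a^3 - 150.794988*a^2 + 52.477356*a - 28.432612)/(20.123648*a^9 - 34.40256*a^8 + 71.76312*a^7 - 66.720707*a^6 + 66.048585*a^5 - 32.969145*a^4 + 16.683571*a^3 - 2.76984*a^2 + 0.18048*a - 0.004096)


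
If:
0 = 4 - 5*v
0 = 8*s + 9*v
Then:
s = -9/10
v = 4/5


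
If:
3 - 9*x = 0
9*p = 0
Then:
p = 0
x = 1/3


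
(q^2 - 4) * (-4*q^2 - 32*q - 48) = -4*q^4 - 32*q^3 - 32*q^2 + 128*q + 192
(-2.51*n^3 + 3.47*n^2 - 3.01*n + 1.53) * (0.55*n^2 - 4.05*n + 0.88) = -1.3805*n^5 + 12.074*n^4 - 17.9178*n^3 + 16.0856*n^2 - 8.8453*n + 1.3464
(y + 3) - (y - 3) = 6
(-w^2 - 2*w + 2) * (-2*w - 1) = 2*w^3 + 5*w^2 - 2*w - 2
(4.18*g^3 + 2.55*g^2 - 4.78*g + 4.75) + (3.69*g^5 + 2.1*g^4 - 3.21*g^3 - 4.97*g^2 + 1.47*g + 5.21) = 3.69*g^5 + 2.1*g^4 + 0.97*g^3 - 2.42*g^2 - 3.31*g + 9.96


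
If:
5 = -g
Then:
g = -5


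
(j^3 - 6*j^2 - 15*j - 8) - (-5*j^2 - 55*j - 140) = j^3 - j^2 + 40*j + 132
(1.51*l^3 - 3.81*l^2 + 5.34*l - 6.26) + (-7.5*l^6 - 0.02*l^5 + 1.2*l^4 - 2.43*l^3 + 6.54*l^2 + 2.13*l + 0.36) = -7.5*l^6 - 0.02*l^5 + 1.2*l^4 - 0.92*l^3 + 2.73*l^2 + 7.47*l - 5.9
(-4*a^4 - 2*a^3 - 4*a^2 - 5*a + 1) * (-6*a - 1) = 24*a^5 + 16*a^4 + 26*a^3 + 34*a^2 - a - 1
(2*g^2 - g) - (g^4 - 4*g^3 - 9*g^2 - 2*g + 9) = -g^4 + 4*g^3 + 11*g^2 + g - 9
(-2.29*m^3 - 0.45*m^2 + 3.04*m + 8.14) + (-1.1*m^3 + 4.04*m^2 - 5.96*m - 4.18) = -3.39*m^3 + 3.59*m^2 - 2.92*m + 3.96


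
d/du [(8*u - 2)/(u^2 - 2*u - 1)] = 4*(-2*u^2 + u - 3)/(u^4 - 4*u^3 + 2*u^2 + 4*u + 1)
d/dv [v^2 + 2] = 2*v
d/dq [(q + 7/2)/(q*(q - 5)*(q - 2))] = (-4*q^3 - 7*q^2 + 98*q - 70)/(2*q^2*(q^4 - 14*q^3 + 69*q^2 - 140*q + 100))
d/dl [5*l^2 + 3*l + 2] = 10*l + 3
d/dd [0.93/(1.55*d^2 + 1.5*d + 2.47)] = (-2.883*d - 1.395)/(1.55*d^2 + 1.5*d + 2.47)^2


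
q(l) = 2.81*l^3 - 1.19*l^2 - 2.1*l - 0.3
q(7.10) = 930.53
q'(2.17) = 32.43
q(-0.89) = -1.35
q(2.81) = 46.75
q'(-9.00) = 702.15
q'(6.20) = 307.19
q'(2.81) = 57.78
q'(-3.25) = 94.68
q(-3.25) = -102.51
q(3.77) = 125.44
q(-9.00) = -2126.28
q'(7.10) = 405.96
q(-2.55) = -49.28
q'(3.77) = 108.74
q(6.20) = 610.64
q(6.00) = 551.22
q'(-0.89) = 6.70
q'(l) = 8.43*l^2 - 2.38*l - 2.1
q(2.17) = 18.25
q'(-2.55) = 58.79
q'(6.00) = 287.10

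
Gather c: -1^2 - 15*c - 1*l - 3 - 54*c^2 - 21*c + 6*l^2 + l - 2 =-54*c^2 - 36*c + 6*l^2 - 6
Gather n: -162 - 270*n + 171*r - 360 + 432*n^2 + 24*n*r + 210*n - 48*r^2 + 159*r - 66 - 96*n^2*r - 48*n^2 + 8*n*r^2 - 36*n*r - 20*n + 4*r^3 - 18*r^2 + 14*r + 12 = n^2*(384 - 96*r) + n*(8*r^2 - 12*r - 80) + 4*r^3 - 66*r^2 + 344*r - 576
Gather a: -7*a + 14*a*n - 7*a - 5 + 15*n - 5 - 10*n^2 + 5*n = a*(14*n - 14) - 10*n^2 + 20*n - 10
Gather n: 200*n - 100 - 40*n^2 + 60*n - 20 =-40*n^2 + 260*n - 120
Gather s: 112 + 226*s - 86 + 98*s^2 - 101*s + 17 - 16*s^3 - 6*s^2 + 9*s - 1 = -16*s^3 + 92*s^2 + 134*s + 42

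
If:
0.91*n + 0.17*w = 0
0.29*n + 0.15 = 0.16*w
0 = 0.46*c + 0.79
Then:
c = -1.72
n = -0.13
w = 0.70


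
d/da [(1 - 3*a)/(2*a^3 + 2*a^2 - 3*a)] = (12*a^3 - 4*a + 3)/(a^2*(4*a^4 + 8*a^3 - 8*a^2 - 12*a + 9))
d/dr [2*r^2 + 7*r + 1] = 4*r + 7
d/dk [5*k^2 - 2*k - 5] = 10*k - 2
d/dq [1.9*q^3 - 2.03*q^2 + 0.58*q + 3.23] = 5.7*q^2 - 4.06*q + 0.58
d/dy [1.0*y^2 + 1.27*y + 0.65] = 2.0*y + 1.27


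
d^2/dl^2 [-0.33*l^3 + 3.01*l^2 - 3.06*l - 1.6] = 6.02 - 1.98*l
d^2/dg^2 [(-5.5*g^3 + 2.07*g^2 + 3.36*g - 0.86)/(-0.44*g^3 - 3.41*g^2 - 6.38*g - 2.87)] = (-17.305904*g^6 - 96.5405760000003*g^5 - 76.7294880000009*g^4 + 428.128712*g^3 + 851.202858*g^2 + 574.861452*g + 142.12491)/(0.085184*g^9 + 1.980528*g^8 + 19.054596*g^7 + 98.754029*g^6 + 302.12853*g^5 + 564.863937*g^4 + 645.201656*g^3 + 434.728371*g^2 + 157.654266*g + 23.639903)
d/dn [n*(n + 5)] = 2*n + 5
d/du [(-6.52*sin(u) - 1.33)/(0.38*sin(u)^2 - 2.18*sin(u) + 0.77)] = (2.4776*sin(u)^2 + 1.0108*sin(u) - 7.9198)*cos(u)/(0.1444*sin(u)^4 - 1.6568*sin(u)^3 + 5.3376*sin(u)^2 - 3.3572*sin(u) + 0.5929)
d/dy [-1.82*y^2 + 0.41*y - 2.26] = 0.41 - 3.64*y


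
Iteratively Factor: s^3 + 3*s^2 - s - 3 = (s - 1)*(s^2 + 4*s + 3) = (s - 1)*(s + 1)*(s + 3)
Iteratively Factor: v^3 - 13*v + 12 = (v + 4)*(v^2 - 4*v + 3) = (v - 1)*(v + 4)*(v - 3)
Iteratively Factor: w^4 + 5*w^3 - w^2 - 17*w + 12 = (w + 3)*(w^3 + 2*w^2 - 7*w + 4) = (w - 1)*(w + 3)*(w^2 + 3*w - 4) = (w - 1)^2*(w + 3)*(w + 4)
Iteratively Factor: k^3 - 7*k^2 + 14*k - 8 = (k - 1)*(k^2 - 6*k + 8) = (k - 2)*(k - 1)*(k - 4)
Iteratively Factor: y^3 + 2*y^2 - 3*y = (y)*(y^2 + 2*y - 3) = y*(y + 3)*(y - 1)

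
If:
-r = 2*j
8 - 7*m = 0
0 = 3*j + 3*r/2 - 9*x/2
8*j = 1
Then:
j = 1/8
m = 8/7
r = -1/4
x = 0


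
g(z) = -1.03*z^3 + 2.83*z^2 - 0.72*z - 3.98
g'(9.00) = -200.07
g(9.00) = -532.10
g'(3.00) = -11.55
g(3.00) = -8.48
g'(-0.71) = -6.30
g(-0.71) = -1.67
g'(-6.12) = -151.09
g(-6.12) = 342.52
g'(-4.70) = -95.58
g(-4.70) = 168.86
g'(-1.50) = -16.16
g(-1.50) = 6.94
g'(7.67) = -139.09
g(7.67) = -307.77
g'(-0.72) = -6.40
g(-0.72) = -1.61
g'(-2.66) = -37.64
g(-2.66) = 37.34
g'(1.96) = -1.50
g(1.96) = -2.27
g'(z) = -3.09*z^2 + 5.66*z - 0.72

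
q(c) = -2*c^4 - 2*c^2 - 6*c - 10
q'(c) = -8*c^3 - 4*c - 6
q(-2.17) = -50.75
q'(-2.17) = 84.43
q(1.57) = -36.50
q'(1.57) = -43.24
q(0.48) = -13.45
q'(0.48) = -8.80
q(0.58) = -14.38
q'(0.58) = -9.88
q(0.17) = -11.08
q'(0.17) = -6.72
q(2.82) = -169.31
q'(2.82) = -196.69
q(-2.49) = -84.34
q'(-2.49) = 127.47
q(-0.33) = -8.26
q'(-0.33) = -4.39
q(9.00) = -13348.00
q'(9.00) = -5874.00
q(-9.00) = -13240.00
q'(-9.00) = 5862.00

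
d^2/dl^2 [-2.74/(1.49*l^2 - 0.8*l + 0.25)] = (12.166148*l^2 - 6.53216*l - 2.74*(2.98*l - 0.8)*(5.96*l - 1.6) + 2.0413)/(1.49*l^2 - 0.8*l + 0.25)^3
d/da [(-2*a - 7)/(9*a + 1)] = 61/(9*a + 1)^2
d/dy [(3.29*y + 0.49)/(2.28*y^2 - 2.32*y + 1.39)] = (-7.5012*y^2 - 2.2344*y + 5.7099)/(5.1984*y^4 - 10.5792*y^3 + 11.7208*y^2 - 6.4496*y + 1.9321)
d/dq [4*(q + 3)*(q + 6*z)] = 8*q + 24*z + 12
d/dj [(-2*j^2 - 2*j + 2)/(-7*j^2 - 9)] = 2*(-7*j^2 + 32*j + 9)/(49*j^4 + 126*j^2 + 81)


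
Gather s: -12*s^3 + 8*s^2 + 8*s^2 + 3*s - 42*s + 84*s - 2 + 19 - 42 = -12*s^3 + 16*s^2 + 45*s - 25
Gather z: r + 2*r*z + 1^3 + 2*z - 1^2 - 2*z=2*r*z + r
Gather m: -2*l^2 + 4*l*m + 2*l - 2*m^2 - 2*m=-2*l^2 + 2*l - 2*m^2 + m*(4*l - 2)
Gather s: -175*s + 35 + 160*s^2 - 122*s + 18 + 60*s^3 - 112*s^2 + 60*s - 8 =60*s^3 + 48*s^2 - 237*s + 45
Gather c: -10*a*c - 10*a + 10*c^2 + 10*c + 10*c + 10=-10*a + 10*c^2 + c*(20 - 10*a) + 10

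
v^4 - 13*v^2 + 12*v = v*(v - 3)*(v - 1)*(v + 4)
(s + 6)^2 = s^2 + 12*s + 36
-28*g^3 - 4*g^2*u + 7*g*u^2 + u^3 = (-2*g + u)*(2*g + u)*(7*g + u)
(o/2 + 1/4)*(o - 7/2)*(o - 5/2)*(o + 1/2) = o^4/2 - 5*o^3/2 + 3*o^2/2 + 29*o/8 + 35/32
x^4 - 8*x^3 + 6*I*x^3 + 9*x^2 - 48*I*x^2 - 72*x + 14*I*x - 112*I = (x - 8)*(x - 2*I)*(x + I)*(x + 7*I)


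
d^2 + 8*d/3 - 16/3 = (d - 4/3)*(d + 4)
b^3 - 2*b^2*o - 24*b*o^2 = b*(b - 6*o)*(b + 4*o)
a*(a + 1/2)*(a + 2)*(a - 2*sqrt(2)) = a^4 - 2*sqrt(2)*a^3 + 5*a^3/2 - 5*sqrt(2)*a^2 + a^2 - 2*sqrt(2)*a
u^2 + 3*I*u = u*(u + 3*I)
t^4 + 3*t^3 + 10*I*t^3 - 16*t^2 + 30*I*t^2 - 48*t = t*(t + 3)*(t + 2*I)*(t + 8*I)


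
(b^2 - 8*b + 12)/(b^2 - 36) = (b - 2)/(b + 6)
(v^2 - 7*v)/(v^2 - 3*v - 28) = v/(v + 4)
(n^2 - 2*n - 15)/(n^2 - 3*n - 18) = (n - 5)/(n - 6)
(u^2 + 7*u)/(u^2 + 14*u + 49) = u/(u + 7)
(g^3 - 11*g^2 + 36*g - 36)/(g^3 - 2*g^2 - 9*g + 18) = (g - 6)/(g + 3)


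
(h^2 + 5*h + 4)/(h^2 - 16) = (h + 1)/(h - 4)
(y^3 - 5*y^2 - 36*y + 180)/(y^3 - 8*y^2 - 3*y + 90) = (y + 6)/(y + 3)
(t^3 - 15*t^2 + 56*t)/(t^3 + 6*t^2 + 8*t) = (t^2 - 15*t + 56)/(t^2 + 6*t + 8)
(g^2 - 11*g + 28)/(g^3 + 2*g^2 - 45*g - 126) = (g - 4)/(g^2 + 9*g + 18)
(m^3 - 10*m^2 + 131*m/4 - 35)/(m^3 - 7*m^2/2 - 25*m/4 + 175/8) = 2*(m - 4)/(2*m + 5)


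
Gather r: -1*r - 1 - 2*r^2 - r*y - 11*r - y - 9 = -2*r^2 + r*(-y - 12) - y - 10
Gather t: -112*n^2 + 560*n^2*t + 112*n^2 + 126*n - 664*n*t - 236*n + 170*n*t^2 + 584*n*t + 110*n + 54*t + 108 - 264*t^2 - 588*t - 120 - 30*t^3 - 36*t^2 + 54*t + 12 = -30*t^3 + t^2*(170*n - 300) + t*(560*n^2 - 80*n - 480)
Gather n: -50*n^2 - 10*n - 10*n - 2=-50*n^2 - 20*n - 2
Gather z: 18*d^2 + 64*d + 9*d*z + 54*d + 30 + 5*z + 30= 18*d^2 + 118*d + z*(9*d + 5) + 60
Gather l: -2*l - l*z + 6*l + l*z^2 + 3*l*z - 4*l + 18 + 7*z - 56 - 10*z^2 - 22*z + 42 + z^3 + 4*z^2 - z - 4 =l*(z^2 + 2*z) + z^3 - 6*z^2 - 16*z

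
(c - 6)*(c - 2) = c^2 - 8*c + 12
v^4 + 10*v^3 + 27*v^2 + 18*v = v*(v + 1)*(v + 3)*(v + 6)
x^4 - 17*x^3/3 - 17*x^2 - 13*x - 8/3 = (x - 8)*(x + 1/3)*(x + 1)^2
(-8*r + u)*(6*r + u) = -48*r^2 - 2*r*u + u^2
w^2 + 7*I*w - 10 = (w + 2*I)*(w + 5*I)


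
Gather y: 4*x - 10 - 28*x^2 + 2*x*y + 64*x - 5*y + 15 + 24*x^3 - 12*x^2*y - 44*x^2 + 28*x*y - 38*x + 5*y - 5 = 24*x^3 - 72*x^2 + 30*x + y*(-12*x^2 + 30*x)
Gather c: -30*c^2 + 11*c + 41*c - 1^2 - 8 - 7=-30*c^2 + 52*c - 16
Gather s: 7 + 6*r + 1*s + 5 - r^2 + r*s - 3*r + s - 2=-r^2 + 3*r + s*(r + 2) + 10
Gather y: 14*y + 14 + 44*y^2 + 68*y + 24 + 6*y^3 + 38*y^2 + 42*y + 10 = 6*y^3 + 82*y^2 + 124*y + 48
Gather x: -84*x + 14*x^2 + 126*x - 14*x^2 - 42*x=0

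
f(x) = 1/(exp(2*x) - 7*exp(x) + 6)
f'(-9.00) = 0.00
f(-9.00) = 0.17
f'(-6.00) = 0.00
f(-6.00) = 0.17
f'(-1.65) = 0.06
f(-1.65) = 0.21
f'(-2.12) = 0.03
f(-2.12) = 0.19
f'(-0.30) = 2.20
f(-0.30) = 0.73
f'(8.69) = -0.00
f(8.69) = 0.00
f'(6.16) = -0.00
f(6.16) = 0.00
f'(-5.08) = 0.00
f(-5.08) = 0.17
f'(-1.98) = 0.04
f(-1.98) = 0.20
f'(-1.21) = 0.12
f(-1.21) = 0.25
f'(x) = (-2*exp(2*x) + 7*exp(x))/(exp(2*x) - 7*exp(x) + 6)^2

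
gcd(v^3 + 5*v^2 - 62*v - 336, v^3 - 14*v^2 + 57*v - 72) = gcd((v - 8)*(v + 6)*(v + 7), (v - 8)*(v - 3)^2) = v - 8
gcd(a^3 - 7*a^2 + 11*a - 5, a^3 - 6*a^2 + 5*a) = a^2 - 6*a + 5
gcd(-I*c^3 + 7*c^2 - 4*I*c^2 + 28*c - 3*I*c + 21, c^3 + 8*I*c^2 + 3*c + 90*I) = 1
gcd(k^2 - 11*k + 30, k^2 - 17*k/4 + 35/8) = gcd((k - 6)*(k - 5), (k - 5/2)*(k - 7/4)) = 1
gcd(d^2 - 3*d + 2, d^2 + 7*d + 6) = 1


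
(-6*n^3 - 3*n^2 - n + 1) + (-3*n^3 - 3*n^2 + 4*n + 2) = -9*n^3 - 6*n^2 + 3*n + 3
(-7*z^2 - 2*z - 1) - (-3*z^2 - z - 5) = -4*z^2 - z + 4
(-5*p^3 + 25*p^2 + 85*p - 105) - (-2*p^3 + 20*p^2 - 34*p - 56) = -3*p^3 + 5*p^2 + 119*p - 49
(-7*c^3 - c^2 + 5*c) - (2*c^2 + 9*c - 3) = -7*c^3 - 3*c^2 - 4*c + 3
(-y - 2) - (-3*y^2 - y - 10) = 3*y^2 + 8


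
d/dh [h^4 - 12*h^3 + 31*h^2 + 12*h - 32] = 4*h^3 - 36*h^2 + 62*h + 12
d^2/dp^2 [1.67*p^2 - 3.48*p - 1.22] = 3.34000000000000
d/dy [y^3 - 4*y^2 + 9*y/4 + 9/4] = 3*y^2 - 8*y + 9/4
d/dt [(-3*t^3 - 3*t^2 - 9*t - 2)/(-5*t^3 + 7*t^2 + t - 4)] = 2*(-18*t^4 - 48*t^3 + 33*t^2 + 26*t + 19)/(25*t^6 - 70*t^5 + 39*t^4 + 54*t^3 - 55*t^2 - 8*t + 16)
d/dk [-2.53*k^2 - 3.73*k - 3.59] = -5.06*k - 3.73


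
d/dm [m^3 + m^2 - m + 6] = 3*m^2 + 2*m - 1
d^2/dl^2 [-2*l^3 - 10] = -12*l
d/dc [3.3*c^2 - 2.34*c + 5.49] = 6.6*c - 2.34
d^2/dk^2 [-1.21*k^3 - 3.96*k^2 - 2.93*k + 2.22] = -7.26*k - 7.92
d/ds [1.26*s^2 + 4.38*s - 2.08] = 2.52*s + 4.38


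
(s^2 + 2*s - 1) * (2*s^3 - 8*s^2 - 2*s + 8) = 2*s^5 - 4*s^4 - 20*s^3 + 12*s^2 + 18*s - 8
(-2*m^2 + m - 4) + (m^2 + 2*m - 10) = -m^2 + 3*m - 14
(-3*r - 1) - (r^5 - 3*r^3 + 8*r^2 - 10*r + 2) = -r^5 + 3*r^3 - 8*r^2 + 7*r - 3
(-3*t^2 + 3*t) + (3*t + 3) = -3*t^2 + 6*t + 3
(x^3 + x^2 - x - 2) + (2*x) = x^3 + x^2 + x - 2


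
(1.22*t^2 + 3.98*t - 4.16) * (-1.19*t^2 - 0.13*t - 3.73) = -1.4518*t^4 - 4.8948*t^3 - 0.1176*t^2 - 14.3046*t + 15.5168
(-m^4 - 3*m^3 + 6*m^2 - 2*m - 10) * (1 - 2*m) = 2*m^5 + 5*m^4 - 15*m^3 + 10*m^2 + 18*m - 10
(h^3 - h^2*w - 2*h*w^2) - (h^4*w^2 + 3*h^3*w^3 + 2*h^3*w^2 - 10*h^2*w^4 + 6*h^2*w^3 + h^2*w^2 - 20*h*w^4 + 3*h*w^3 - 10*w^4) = -h^4*w^2 - 3*h^3*w^3 - 2*h^3*w^2 + h^3 + 10*h^2*w^4 - 6*h^2*w^3 - h^2*w^2 - h^2*w + 20*h*w^4 - 3*h*w^3 - 2*h*w^2 + 10*w^4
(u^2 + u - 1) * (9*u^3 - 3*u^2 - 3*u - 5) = 9*u^5 + 6*u^4 - 15*u^3 - 5*u^2 - 2*u + 5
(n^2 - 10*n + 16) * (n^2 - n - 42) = n^4 - 11*n^3 - 16*n^2 + 404*n - 672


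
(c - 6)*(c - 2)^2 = c^3 - 10*c^2 + 28*c - 24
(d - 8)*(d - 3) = d^2 - 11*d + 24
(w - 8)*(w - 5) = w^2 - 13*w + 40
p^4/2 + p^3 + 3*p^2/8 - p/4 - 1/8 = (p/2 + 1/2)*(p - 1/2)*(p + 1/2)*(p + 1)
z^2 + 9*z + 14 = (z + 2)*(z + 7)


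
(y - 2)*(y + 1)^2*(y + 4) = y^4 + 4*y^3 - 3*y^2 - 14*y - 8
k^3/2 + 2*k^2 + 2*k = k*(k/2 + 1)*(k + 2)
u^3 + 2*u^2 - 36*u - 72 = (u - 6)*(u + 2)*(u + 6)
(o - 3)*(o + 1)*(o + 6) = o^3 + 4*o^2 - 15*o - 18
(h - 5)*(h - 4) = h^2 - 9*h + 20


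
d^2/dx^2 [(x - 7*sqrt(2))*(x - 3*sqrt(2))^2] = 6*x - 26*sqrt(2)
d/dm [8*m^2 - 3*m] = 16*m - 3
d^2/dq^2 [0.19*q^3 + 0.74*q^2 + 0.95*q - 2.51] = 1.14*q + 1.48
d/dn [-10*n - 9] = -10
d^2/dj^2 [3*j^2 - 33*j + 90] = 6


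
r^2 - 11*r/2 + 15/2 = (r - 3)*(r - 5/2)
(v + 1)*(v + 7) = v^2 + 8*v + 7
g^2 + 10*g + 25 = (g + 5)^2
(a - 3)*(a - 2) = a^2 - 5*a + 6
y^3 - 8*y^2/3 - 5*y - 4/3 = (y - 4)*(y + 1/3)*(y + 1)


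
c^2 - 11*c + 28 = (c - 7)*(c - 4)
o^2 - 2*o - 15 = (o - 5)*(o + 3)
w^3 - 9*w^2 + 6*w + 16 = (w - 8)*(w - 2)*(w + 1)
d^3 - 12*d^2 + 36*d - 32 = (d - 8)*(d - 2)^2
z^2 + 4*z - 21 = (z - 3)*(z + 7)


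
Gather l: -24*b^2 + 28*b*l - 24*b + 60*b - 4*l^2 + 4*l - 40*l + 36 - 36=-24*b^2 + 36*b - 4*l^2 + l*(28*b - 36)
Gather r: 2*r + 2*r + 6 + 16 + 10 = 4*r + 32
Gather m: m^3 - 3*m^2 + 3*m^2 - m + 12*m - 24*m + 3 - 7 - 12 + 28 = m^3 - 13*m + 12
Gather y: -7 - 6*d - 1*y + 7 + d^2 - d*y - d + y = d^2 - d*y - 7*d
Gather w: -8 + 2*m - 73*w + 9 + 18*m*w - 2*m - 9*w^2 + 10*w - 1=-9*w^2 + w*(18*m - 63)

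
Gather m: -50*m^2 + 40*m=-50*m^2 + 40*m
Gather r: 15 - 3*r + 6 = 21 - 3*r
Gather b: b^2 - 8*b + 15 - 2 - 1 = b^2 - 8*b + 12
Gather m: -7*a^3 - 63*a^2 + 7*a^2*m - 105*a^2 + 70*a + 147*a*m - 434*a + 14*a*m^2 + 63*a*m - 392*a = -7*a^3 - 168*a^2 + 14*a*m^2 - 756*a + m*(7*a^2 + 210*a)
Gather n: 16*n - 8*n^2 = -8*n^2 + 16*n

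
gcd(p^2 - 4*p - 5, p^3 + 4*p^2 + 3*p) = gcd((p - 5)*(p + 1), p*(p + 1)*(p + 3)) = p + 1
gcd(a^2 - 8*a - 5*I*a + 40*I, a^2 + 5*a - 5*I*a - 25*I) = a - 5*I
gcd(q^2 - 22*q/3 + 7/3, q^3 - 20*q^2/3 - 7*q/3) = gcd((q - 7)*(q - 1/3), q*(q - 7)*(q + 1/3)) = q - 7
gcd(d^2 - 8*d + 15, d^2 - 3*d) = d - 3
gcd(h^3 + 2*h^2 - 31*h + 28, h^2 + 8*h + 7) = h + 7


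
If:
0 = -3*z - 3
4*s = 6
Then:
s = 3/2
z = -1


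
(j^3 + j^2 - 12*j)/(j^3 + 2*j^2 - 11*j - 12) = j/(j + 1)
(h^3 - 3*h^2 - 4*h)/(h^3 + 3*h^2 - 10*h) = (h^2 - 3*h - 4)/(h^2 + 3*h - 10)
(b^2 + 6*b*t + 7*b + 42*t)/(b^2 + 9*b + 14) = (b + 6*t)/(b + 2)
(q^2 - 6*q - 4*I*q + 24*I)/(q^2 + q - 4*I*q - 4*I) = (q - 6)/(q + 1)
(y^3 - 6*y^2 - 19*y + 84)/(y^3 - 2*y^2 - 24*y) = (y^2 - 10*y + 21)/(y*(y - 6))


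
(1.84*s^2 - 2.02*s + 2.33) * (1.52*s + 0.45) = 2.7968*s^3 - 2.2424*s^2 + 2.6326*s + 1.0485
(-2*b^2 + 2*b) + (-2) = -2*b^2 + 2*b - 2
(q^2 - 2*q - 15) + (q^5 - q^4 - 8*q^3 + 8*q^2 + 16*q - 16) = q^5 - q^4 - 8*q^3 + 9*q^2 + 14*q - 31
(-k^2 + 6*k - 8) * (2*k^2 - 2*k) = -2*k^4 + 14*k^3 - 28*k^2 + 16*k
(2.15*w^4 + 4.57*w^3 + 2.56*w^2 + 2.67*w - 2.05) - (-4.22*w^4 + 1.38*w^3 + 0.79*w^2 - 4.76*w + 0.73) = 6.37*w^4 + 3.19*w^3 + 1.77*w^2 + 7.43*w - 2.78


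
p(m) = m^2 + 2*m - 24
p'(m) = 2*m + 2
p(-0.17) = -24.31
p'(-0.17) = 1.66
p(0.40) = -23.04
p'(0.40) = 2.80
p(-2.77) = -21.87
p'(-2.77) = -3.54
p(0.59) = -22.47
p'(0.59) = 3.18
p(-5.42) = -5.46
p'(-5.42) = -8.84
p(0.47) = -22.84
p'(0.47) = 2.94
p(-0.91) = -24.99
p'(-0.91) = 0.18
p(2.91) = -9.71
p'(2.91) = 7.82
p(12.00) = 144.00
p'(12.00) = 26.00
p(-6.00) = 0.00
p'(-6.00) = -10.00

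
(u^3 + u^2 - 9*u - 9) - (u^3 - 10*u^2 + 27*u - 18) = 11*u^2 - 36*u + 9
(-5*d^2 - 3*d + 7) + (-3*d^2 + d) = -8*d^2 - 2*d + 7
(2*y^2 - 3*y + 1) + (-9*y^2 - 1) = -7*y^2 - 3*y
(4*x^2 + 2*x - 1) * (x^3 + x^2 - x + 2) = 4*x^5 + 6*x^4 - 3*x^3 + 5*x^2 + 5*x - 2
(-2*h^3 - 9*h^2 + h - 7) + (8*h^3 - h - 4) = 6*h^3 - 9*h^2 - 11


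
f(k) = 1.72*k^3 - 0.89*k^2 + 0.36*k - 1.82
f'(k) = 5.16*k^2 - 1.78*k + 0.36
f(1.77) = 5.57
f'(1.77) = 13.38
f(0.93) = -0.87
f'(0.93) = 3.17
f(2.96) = 36.05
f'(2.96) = 40.30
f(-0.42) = -2.26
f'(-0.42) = 2.02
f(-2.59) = -38.61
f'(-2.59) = 39.58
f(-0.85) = -3.83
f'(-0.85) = 5.60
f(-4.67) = -198.09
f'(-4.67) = 121.21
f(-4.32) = -158.65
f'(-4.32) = 104.35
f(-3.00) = -57.35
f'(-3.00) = 52.14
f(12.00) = 2846.50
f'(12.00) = 722.04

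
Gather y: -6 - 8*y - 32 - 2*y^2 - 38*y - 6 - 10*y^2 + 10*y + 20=-12*y^2 - 36*y - 24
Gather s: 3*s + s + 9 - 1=4*s + 8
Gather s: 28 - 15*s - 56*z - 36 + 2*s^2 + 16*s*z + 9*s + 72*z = 2*s^2 + s*(16*z - 6) + 16*z - 8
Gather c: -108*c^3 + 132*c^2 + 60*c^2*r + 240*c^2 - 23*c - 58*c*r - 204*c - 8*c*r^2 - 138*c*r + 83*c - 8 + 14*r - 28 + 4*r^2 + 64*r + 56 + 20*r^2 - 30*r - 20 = -108*c^3 + c^2*(60*r + 372) + c*(-8*r^2 - 196*r - 144) + 24*r^2 + 48*r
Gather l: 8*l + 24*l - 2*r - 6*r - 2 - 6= 32*l - 8*r - 8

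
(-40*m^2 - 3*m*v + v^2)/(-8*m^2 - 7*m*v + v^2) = (5*m + v)/(m + v)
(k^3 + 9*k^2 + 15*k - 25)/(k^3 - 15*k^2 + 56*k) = (k^3 + 9*k^2 + 15*k - 25)/(k*(k^2 - 15*k + 56))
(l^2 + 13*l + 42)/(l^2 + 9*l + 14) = (l + 6)/(l + 2)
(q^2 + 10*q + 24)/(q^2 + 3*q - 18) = (q + 4)/(q - 3)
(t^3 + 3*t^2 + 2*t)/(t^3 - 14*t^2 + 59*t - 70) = t*(t^2 + 3*t + 2)/(t^3 - 14*t^2 + 59*t - 70)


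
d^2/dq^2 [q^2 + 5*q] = 2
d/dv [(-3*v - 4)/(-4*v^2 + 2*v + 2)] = (-6*v^2 - 16*v + 1)/(2*(4*v^4 - 4*v^3 - 3*v^2 + 2*v + 1))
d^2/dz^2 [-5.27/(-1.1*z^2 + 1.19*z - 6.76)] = (-12.7534*z^2 + 13.79686*z + 5.27*(2.2*z - 1.19)*(4.4*z - 2.38) - 78.37544)/(1.1*z^2 - 1.19*z + 6.76)^3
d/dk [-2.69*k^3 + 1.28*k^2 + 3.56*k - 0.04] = -8.07*k^2 + 2.56*k + 3.56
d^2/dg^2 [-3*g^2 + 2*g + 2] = -6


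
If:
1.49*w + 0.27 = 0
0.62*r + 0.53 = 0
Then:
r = -0.85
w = -0.18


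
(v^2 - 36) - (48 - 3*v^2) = 4*v^2 - 84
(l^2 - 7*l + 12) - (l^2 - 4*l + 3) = 9 - 3*l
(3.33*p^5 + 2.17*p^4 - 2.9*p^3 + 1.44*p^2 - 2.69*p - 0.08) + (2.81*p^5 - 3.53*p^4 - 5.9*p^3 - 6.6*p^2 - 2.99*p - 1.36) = 6.14*p^5 - 1.36*p^4 - 8.8*p^3 - 5.16*p^2 - 5.68*p - 1.44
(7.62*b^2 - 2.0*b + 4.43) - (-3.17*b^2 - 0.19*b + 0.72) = 10.79*b^2 - 1.81*b + 3.71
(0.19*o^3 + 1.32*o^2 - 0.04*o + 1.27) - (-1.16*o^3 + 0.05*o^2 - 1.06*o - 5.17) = 1.35*o^3 + 1.27*o^2 + 1.02*o + 6.44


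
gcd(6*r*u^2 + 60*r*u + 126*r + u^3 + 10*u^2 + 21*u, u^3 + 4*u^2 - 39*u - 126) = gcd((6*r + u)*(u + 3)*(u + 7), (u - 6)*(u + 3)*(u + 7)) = u^2 + 10*u + 21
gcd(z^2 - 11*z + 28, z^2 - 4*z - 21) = z - 7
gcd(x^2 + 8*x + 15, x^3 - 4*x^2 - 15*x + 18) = x + 3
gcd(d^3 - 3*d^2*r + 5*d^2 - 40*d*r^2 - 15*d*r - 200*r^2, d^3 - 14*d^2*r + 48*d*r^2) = -d + 8*r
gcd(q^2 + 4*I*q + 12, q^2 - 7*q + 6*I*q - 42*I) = q + 6*I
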